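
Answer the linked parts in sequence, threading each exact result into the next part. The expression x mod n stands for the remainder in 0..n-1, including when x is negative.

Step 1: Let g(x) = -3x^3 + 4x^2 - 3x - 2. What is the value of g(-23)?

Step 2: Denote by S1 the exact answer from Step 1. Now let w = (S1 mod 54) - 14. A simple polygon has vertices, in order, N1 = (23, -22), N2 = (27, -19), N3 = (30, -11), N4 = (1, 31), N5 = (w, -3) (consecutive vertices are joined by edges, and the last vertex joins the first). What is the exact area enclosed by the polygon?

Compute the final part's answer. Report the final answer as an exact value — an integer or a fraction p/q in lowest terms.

Step 1: -3*(-23)^3 + 4*(-23)^2 - 3*(-23)^1 - 2 = (36501) + (2116) + (69) + (-2) = 38684; answer 38684
Step 2: S1 = 38684; w = 6; cross terms: (23*-19 - 27*-22)=157, (27*-11 - 30*-19)=273, (30*31 - 1*-11)=941, (1*-3 - 6*31)=-189, (6*-22 - 23*-3)=-63; twice the area = |1119| = 1119; area = 1119/2; answer 1119/2

1119/2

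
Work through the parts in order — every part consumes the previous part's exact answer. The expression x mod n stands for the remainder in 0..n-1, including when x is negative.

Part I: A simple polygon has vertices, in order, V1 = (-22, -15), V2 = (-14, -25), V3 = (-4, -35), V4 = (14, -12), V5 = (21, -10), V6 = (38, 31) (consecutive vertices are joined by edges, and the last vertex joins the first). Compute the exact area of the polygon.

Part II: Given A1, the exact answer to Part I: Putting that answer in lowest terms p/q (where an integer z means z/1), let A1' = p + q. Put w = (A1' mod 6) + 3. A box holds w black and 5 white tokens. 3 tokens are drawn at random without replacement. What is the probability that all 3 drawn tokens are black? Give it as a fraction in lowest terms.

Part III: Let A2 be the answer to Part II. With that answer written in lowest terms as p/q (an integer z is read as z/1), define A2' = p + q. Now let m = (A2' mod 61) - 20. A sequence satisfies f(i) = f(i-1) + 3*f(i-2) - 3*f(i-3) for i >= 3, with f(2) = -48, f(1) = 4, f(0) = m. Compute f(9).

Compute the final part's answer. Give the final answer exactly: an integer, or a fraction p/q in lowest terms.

-5076

Part I: cross terms: (-22*-25 - -14*-15)=340, (-14*-35 - -4*-25)=390, (-4*-12 - 14*-35)=538, (14*-10 - 21*-12)=112, (21*31 - 38*-10)=1031, (38*-15 - -22*31)=112; twice the area = |2523| = 2523; area = 2523/2; answer 2523/2
Part II: A1 = 2523/2; threaded value p + q = 2525; w = 8; total draws C(13,3) = 286; favorable C(8,3) = 56; P = 28/143; answer 28/143
Part III: A2 = 28/143; threaded value p + q = 171; m = 29; f(3) = 1*(-48) + 3*(4) - 3*(29) = -123; iterating: f(3)=-123, f(4)=-279, f(5)=-504, f(6)=-972, f(7)=-1647, f(8)=-3051, f(9)=-5076; answer -5076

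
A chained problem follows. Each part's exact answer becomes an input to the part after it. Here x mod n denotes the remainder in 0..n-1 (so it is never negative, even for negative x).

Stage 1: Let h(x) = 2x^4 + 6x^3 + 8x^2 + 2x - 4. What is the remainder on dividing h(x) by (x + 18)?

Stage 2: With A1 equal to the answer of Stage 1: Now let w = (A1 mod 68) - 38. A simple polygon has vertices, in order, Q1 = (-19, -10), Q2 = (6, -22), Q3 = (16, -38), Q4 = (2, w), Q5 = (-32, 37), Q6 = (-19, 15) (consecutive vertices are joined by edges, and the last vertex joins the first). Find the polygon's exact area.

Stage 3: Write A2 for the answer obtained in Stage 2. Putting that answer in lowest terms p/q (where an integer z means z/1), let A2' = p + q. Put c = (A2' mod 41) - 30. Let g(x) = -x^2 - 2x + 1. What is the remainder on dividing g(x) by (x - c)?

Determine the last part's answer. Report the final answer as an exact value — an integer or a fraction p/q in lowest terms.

Stage 1: remainder = value at the root: 2*(-18)^4 + 6*(-18)^3 + 8*(-18)^2 + 2*(-18)^1 - 4 = (209952) + (-34992) + (2592) + (-36) + (-4) = 177512; answer 177512
Stage 2: A1 = 177512; w = -6; cross terms: (-19*-22 - 6*-10)=478, (6*-38 - 16*-22)=124, (16*-6 - 2*-38)=-20, (2*37 - -32*-6)=-118, (-32*15 - -19*37)=223, (-19*-10 - -19*15)=475; twice the area = |1162| = 1162; area = 581; answer 581
Stage 3: A2 = 581; threaded value p + q = 582; c = -22; remainder = value at the root: -1*(-22)^2 - 2*(-22)^1 + 1 = (-484) + (44) + (1) = -439; answer -439

-439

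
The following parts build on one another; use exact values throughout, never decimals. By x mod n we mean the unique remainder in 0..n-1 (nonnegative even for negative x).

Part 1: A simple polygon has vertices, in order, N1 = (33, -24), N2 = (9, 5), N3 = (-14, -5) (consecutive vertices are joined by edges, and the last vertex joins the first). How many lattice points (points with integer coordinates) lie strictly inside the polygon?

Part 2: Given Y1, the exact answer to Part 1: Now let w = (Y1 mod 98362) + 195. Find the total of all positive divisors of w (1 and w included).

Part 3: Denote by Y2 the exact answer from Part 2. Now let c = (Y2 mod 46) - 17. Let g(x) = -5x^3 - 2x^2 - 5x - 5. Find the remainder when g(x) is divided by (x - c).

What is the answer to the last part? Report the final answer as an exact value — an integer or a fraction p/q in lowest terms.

Part 1: cross terms: (33*5 - 9*-24)=381, (9*-5 - -14*5)=25, (-14*-24 - 33*-5)=501; twice the area = |907| = 907; area = 907/2; boundary points = 1 + 1 + 1 = 3; strictly interior points = area - boundary/2 + 1 = 453; answer 453
Part 2: Y1 = 453; w = 648; 648 = 2^3 * 3^4; sigma = (1 + 2 + 4 + 8) * (1 + 3 + 9 + 27 + 81) = 15 * 121 = 1815; answer 1815
Part 3: Y2 = 1815; c = 4; remainder = value at the root: -5*(4)^3 - 2*(4)^2 - 5*(4)^1 - 5 = (-320) + (-32) + (-20) + (-5) = -377; answer -377

-377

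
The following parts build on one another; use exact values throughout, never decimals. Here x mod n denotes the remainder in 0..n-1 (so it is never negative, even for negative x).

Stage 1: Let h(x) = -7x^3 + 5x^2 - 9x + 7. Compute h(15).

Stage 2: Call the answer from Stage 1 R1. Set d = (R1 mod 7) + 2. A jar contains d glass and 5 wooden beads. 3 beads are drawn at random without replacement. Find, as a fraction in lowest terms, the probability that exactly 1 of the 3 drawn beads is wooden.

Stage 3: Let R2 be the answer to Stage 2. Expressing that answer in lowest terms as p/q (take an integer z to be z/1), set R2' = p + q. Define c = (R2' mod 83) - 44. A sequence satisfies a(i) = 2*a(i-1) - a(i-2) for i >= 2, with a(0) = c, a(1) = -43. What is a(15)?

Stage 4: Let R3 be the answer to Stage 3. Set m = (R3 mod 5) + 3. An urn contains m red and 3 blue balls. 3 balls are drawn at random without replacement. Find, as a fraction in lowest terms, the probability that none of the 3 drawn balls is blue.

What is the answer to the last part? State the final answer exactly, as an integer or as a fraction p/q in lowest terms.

5/21

Stage 1: -7*(15)^3 + 5*(15)^2 - 9*(15)^1 + 7 = (-23625) + (1125) + (-135) + (7) = -22628; answer -22628
Stage 2: R1 = -22628; d = 5; total draws C(10,3) = 120; favorable C(5,1)*C(5,2) = 50; P = 5/12; answer 5/12
Stage 3: R2 = 5/12; threaded value p + q = 17; c = -27; a(2) = 2*(-43) - 1*(-27) = -59; iterating: a(2)=-59, a(3)=-75, a(4)=-91, a(5)=-107, a(6)=-123, a(7)=-139, a(8)=-155, a(9)=-171, a(10)=-187, a(11)=-203, a(12)=-219, a(13)=-235, a(14)=-251, a(15)=-267; answer -267
Stage 4: R3 = -267; m = 6; total draws C(9,3) = 84; favorable C(6,3) = 20; P = 5/21; answer 5/21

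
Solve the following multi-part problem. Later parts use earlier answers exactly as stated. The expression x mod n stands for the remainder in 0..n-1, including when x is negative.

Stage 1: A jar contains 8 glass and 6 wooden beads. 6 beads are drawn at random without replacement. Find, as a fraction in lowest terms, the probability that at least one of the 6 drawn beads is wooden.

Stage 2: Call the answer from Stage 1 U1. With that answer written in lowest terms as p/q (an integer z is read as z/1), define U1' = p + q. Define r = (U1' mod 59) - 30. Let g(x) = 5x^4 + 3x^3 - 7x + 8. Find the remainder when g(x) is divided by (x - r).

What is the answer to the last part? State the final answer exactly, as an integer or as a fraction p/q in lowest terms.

Stage 1: total draws C(14,6) = 3003; complement C(8,6) = 28; favorable 3003 - 28 = 2975; P = 425/429; answer 425/429
Stage 2: U1 = 425/429; threaded value p + q = 854; r = -2; remainder = value at the root: 5*(-2)^4 + 3*(-2)^3 - 7*(-2)^1 + 8 = (80) + (-24) + (14) + (8) = 78; answer 78

78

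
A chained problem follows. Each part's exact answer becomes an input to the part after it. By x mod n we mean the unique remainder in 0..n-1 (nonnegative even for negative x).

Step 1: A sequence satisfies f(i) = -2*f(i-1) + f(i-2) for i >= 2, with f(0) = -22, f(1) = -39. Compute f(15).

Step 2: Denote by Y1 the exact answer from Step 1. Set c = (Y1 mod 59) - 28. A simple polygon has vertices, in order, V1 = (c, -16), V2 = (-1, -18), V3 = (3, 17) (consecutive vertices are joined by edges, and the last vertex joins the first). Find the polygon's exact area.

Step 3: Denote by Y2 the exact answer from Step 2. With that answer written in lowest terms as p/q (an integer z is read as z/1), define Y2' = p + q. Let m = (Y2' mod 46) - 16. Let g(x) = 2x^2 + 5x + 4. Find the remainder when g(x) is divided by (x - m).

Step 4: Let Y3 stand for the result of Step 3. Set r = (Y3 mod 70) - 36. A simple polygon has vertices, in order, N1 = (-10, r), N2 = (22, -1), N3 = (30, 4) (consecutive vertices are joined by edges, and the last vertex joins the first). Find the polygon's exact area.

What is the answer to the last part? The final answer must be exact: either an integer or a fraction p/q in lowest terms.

24

Step 1: f(2) = -2*(-39) + 1*(-22) = 56; iterating: f(2)=56, f(3)=-151, f(4)=358, f(5)=-867, f(6)=2092, f(7)=-5051, f(8)=12194, f(9)=-29439, f(10)=71072, f(11)=-171583, f(12)=414238, f(13)=-1000059, f(14)=2414356, f(15)=-5828771; answer -5828771
Step 2: Y1 = -5828771; c = -12; cross terms: (-12*-18 - -1*-16)=200, (-1*17 - 3*-18)=37, (3*-16 - -12*17)=156; twice the area = |393| = 393; area = 393/2; answer 393/2
Step 3: Y2 = 393/2; threaded value p + q = 395; m = 11; remainder = value at the root: 2*(11)^2 + 5*(11)^1 + 4 = (242) + (55) + (4) = 301; answer 301
Step 4: Y3 = 301; r = -15; cross terms: (-10*-1 - 22*-15)=340, (22*4 - 30*-1)=118, (30*-15 - -10*4)=-410; twice the area = |48| = 48; area = 24; answer 24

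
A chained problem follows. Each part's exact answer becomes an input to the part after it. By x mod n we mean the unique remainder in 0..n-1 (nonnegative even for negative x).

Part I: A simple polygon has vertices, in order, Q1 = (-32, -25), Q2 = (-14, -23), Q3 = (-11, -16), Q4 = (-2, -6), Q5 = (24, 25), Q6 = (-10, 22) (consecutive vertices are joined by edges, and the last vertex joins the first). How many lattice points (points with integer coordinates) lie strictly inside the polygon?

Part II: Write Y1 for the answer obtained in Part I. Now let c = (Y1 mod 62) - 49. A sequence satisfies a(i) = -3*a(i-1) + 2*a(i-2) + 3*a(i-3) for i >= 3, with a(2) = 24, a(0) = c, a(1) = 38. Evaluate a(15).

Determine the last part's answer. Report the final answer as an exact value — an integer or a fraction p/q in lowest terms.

-53264822

Part I: cross terms: (-32*-23 - -14*-25)=386, (-14*-16 - -11*-23)=-29, (-11*-6 - -2*-16)=34, (-2*25 - 24*-6)=94, (24*22 - -10*25)=778, (-10*-25 - -32*22)=954; twice the area = |2217| = 2217; area = 2217/2; boundary points = 2 + 1 + 1 + 1 + 1 + 1 = 7; strictly interior points = area - boundary/2 + 1 = 1106; answer 1106
Part II: Y1 = 1106; c = 3; a(3) = -3*(24) + 2*(38) + 3*(3) = 13; iterating: a(3)=13, a(4)=123, a(5)=-271, a(6)=1098, a(7)=-3467, a(8)=11784, a(9)=-38992, a(10)=130143, a(11)=-433061, a(12)=1442493, a(13)=-4803172, a(14)=15995319, a(15)=-53264822; answer -53264822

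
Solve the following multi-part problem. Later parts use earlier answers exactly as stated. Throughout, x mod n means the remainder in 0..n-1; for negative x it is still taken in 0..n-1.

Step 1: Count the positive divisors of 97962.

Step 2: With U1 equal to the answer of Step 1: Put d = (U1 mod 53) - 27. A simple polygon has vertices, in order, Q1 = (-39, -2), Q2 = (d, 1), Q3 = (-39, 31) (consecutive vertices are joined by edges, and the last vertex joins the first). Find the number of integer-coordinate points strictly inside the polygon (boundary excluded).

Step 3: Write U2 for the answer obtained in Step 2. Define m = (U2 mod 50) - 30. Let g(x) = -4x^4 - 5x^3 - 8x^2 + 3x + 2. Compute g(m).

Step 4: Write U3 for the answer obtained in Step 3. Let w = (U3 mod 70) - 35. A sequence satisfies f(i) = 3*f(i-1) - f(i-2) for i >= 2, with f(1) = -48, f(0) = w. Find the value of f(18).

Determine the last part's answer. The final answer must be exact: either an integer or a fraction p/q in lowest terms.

Step 1: 97962 = 2 * 3 * 29 * 563; number of divisors = (1+1) * (1+1) * (1+1) * (1+1) = 16; answer 16
Step 2: U1 = 16; d = -11; cross terms: (-39*1 - -11*-2)=-61, (-11*31 - -39*1)=-302, (-39*-2 - -39*31)=1287; twice the area = |924| = 924; area = 462; boundary points = 1 + 2 + 33 = 36; strictly interior points = area - boundary/2 + 1 = 445; answer 445
Step 3: U2 = 445; m = 15; -4*(15)^4 - 5*(15)^3 - 8*(15)^2 + 3*(15)^1 + 2 = (-202500) + (-16875) + (-1800) + (45) + (2) = -221128; answer -221128
Step 4: U3 = -221128; w = -33; f(2) = 3*(-48) - 1*(-33) = -111; iterating: f(2)=-111, f(3)=-285, f(4)=-744, f(5)=-1947, f(6)=-5097, f(7)=-13344, f(8)=-34935, f(9)=-91461, f(10)=-239448, f(11)=-626883, f(12)=-1641201, f(13)=-4296720, f(14)=-11248959, f(15)=-29450157, f(16)=-77101512, f(17)=-201854379, f(18)=-528461625; answer -528461625

-528461625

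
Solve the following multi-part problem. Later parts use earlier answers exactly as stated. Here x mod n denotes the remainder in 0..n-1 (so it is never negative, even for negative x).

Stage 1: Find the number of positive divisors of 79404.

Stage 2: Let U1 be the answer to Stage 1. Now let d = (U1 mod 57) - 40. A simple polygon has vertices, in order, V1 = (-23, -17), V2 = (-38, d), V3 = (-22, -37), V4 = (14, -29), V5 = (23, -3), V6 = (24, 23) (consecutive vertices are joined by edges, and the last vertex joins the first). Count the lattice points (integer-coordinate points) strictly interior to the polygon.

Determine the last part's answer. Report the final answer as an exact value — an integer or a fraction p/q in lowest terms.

1636

Stage 1: 79404 = 2^2 * 3 * 13 * 509; number of divisors = (2+1) * (1+1) * (1+1) * (1+1) = 24; answer 24
Stage 2: U1 = 24; d = -16; cross terms: (-23*-16 - -38*-17)=-278, (-38*-37 - -22*-16)=1054, (-22*-29 - 14*-37)=1156, (14*-3 - 23*-29)=625, (23*23 - 24*-3)=601, (24*-17 - -23*23)=121; twice the area = |3279| = 3279; area = 3279/2; boundary points = 1 + 1 + 4 + 1 + 1 + 1 = 9; strictly interior points = area - boundary/2 + 1 = 1636; answer 1636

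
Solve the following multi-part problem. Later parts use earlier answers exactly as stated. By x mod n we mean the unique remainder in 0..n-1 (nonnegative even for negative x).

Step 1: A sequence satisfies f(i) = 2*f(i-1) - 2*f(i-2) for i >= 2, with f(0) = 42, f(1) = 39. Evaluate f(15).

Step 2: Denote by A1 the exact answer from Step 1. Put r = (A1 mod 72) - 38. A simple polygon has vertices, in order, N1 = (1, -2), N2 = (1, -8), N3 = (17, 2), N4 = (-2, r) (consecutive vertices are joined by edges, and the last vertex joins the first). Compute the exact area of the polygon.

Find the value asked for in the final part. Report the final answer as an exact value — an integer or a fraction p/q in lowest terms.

Step 1: f(2) = 2*(39) - 2*(42) = -6; iterating: f(2)=-6, f(3)=-90, f(4)=-168, f(5)=-156, f(6)=24, f(7)=360, f(8)=672, f(9)=624, f(10)=-96, f(11)=-1440, f(12)=-2688, f(13)=-2496, f(14)=384, f(15)=5760; answer 5760
Step 2: A1 = 5760; r = -38; cross terms: (1*-8 - 1*-2)=-6, (1*2 - 17*-8)=138, (17*-38 - -2*2)=-642, (-2*-2 - 1*-38)=42; twice the area = |-468| = 468; area = 234; answer 234

234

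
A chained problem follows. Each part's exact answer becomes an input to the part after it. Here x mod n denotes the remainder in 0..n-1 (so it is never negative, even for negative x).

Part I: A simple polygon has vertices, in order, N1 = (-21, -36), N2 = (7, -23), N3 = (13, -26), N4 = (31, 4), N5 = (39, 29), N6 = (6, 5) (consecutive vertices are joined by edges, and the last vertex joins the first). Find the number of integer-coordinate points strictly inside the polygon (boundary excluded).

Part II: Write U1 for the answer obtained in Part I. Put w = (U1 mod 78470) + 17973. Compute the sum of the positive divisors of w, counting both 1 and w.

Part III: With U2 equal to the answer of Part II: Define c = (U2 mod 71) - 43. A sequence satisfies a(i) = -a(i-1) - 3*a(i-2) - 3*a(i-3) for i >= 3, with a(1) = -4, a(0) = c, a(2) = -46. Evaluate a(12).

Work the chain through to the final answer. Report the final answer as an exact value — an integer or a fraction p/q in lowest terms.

Part I: cross terms: (-21*-23 - 7*-36)=735, (7*-26 - 13*-23)=117, (13*4 - 31*-26)=858, (31*29 - 39*4)=743, (39*5 - 6*29)=21, (6*-36 - -21*5)=-111; twice the area = |2363| = 2363; area = 2363/2; boundary points = 1 + 3 + 6 + 1 + 3 + 1 = 15; strictly interior points = area - boundary/2 + 1 = 1175; answer 1175
Part II: U1 = 1175; w = 19148; 19148 = 2^2 * 4787; sigma = (1 + 2 + 4) * (1 + 4787) = 7 * 4788 = 33516; answer 33516
Part III: U2 = 33516; c = -39; a(3) = -1*(-46) - 3*(-4) - 3*(-39) = 175; iterating: a(3)=175, a(4)=-25, a(5)=-362, a(6)=-88, a(7)=1249, a(8)=101, a(9)=-3584, a(10)=-466, a(11)=10915, a(12)=1235; answer 1235

1235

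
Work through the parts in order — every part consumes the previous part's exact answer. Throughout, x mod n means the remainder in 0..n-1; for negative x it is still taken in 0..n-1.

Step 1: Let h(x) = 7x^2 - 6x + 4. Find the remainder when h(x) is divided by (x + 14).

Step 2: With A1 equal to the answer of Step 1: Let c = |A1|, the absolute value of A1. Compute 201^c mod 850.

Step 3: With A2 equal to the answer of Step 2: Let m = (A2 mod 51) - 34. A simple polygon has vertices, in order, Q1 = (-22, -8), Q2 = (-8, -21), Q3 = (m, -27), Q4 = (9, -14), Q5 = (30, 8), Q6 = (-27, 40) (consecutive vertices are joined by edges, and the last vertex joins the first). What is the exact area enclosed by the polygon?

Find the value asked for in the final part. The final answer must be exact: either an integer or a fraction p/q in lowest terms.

1976

Step 1: remainder = value at the root: 7*(-14)^2 - 6*(-14)^1 + 4 = (1372) + (84) + (4) = 1460; answer 1460
Step 2: A1 = 1460; c = 1460; squarings mod 850: 201^1=201, 201^2=451, 201^4=251, 201^8=101, 201^16=1, 201^32=1, 201^64=1, 201^128=1, 201^256=1, 201^512=1, 201^1024=1; 201^1460 = 201^4 * 201^16 * 201^32 * 201^128 * 201^256 * 201^1024 = 251 (mod 850); answer 251
Step 3: A2 = 251; m = 13; cross terms: (-22*-21 - -8*-8)=398, (-8*-27 - 13*-21)=489, (13*-14 - 9*-27)=61, (9*8 - 30*-14)=492, (30*40 - -27*8)=1416, (-27*-8 - -22*40)=1096; twice the area = |3952| = 3952; area = 1976; answer 1976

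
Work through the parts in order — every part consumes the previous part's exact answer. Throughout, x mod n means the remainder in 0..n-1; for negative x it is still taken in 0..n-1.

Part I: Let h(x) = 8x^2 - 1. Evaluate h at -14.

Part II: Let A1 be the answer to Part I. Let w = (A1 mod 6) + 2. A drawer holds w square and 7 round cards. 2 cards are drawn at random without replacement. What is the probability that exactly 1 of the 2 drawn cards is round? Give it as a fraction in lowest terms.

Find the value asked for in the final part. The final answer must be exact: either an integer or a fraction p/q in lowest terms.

Part I: 8*(-14)^2 - 1 = (1568) + (-1) = 1567; answer 1567
Part II: A1 = 1567; w = 3; total draws C(10,2) = 45; favorable C(7,1)*C(3,1) = 21; P = 7/15; answer 7/15

7/15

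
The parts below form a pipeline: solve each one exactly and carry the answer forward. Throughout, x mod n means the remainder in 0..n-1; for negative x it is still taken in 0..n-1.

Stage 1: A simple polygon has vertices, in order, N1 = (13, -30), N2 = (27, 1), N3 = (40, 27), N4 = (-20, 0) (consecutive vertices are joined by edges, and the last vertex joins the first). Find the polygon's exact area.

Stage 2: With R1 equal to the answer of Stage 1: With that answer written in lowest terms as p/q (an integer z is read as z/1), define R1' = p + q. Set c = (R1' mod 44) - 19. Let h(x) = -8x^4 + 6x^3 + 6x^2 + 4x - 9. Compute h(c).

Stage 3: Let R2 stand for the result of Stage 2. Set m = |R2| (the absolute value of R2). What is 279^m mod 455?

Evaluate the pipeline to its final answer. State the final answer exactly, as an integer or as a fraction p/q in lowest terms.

Stage 1: cross terms: (13*1 - 27*-30)=823, (27*27 - 40*1)=689, (40*0 - -20*27)=540, (-20*-30 - 13*0)=600; twice the area = |2652| = 2652; area = 1326; answer 1326
Stage 2: R1 = 1326; threaded value p + q = 1327; c = -12; -8*(-12)^4 + 6*(-12)^3 + 6*(-12)^2 + 4*(-12)^1 - 9 = (-165888) + (-10368) + (864) + (-48) + (-9) = -175449; answer -175449
Stage 3: R2 = -175449; m = 175449; squarings mod 455: 279^1=279, 279^2=36, 279^4=386, 279^8=211, 279^16=386, 279^32=211, 279^64=386, 279^128=211, 279^256=386, 279^512=211, 279^1024=386, 279^2048=211, 279^4096=386, 279^8192=211, 279^16384=386, 279^32768=211, 279^65536=386, 279^131072=211; 279^175449 = 279^1 * 279^8 * 279^16 * 279^64 * 279^256 * 279^1024 * 279^2048 * 279^8192 * 279^32768 * 279^131072 = 174 (mod 455); answer 174

174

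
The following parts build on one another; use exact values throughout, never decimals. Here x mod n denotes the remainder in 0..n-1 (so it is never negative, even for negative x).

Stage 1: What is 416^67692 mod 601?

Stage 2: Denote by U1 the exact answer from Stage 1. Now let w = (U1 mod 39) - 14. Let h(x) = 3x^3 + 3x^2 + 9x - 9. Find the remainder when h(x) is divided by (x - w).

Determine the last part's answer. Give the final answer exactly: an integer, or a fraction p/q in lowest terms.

18621

Stage 1: squarings mod 601: 416^1=416, 416^2=569, 416^4=423, 416^8=432, 416^16=314, 416^32=32, 416^64=423, 416^128=432, 416^256=314, 416^512=32, 416^1024=423, 416^2048=432, 416^4096=314, 416^8192=32, 416^16384=423, 416^32768=432, 416^65536=314; 416^67692 = 416^4 * 416^8 * 416^32 * 416^64 * 416^2048 * 416^65536 = 32 (mod 601); answer 32
Stage 2: U1 = 32; w = 18; remainder = value at the root: 3*(18)^3 + 3*(18)^2 + 9*(18)^1 - 9 = (17496) + (972) + (162) + (-9) = 18621; answer 18621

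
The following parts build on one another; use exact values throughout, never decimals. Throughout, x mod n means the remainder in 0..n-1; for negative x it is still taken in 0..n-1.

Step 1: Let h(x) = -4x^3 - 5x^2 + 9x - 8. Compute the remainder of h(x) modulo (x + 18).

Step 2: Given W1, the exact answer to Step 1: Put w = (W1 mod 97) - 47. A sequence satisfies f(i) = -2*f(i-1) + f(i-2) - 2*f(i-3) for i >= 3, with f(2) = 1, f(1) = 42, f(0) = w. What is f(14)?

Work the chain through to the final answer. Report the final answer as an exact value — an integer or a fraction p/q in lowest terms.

Step 1: remainder = value at the root: -4*(-18)^3 - 5*(-18)^2 + 9*(-18)^1 - 8 = (23328) + (-1620) + (-162) + (-8) = 21538; answer 21538
Step 2: W1 = 21538; w = -43; f(3) = -2*(1) + 1*(42) - 2*(-43) = 126; iterating: f(3)=126, f(4)=-335, f(5)=794, f(6)=-2175, f(7)=5814, f(8)=-15391, f(9)=40946, f(10)=-108911, f(11)=289550, f(12)=-769903, f(13)=2047178, f(14)=-5443359; answer -5443359

-5443359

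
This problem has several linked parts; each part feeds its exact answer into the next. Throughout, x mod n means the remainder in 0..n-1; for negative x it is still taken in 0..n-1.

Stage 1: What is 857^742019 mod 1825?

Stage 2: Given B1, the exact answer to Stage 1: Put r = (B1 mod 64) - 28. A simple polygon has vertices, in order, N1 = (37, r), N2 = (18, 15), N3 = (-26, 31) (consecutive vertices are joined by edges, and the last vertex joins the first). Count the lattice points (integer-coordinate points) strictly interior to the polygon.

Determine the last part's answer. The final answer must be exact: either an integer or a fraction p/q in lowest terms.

396

Stage 1: squarings mod 1825: 857^1=857, 857^2=799, 857^4=1476, 857^8=1351, 857^16=201, 857^32=251, 857^64=951, 857^128=1026, 857^256=1476, 857^512=1351, 857^1024=201, 857^2048=251, 857^4096=951, 857^8192=1026, 857^16384=1476, 857^32768=1351, 857^65536=201, 857^131072=251, 857^262144=951, 857^524288=1026; 857^742019 = 857^1 * 857^2 * 857^128 * 857^512 * 857^4096 * 857^16384 * 857^65536 * 857^131072 * 857^524288 = 1618 (mod 1825); answer 1618
Stage 2: B1 = 1618; r = -10; cross terms: (37*15 - 18*-10)=735, (18*31 - -26*15)=948, (-26*-10 - 37*31)=-887; twice the area = |796| = 796; area = 398; boundary points = 1 + 4 + 1 = 6; strictly interior points = area - boundary/2 + 1 = 396; answer 396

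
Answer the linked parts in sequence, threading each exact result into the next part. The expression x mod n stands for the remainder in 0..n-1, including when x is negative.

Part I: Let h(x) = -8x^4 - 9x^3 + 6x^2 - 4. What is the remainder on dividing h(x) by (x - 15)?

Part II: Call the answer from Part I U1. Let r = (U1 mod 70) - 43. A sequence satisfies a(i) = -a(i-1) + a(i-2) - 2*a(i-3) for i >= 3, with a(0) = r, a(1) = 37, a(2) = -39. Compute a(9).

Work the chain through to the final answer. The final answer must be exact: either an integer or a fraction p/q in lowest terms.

5696

Part I: remainder = value at the root: -8*(15)^4 - 9*(15)^3 + 6*(15)^2 - 4 = (-405000) + (-30375) + (1350) + (-4) = -434029; answer -434029
Part II: U1 = -434029; r = -2; a(3) = -1*(-39) + 1*(37) - 2*(-2) = 80; iterating: a(3)=80, a(4)=-193, a(5)=351, a(6)=-704, a(7)=1441, a(8)=-2847, a(9)=5696; answer 5696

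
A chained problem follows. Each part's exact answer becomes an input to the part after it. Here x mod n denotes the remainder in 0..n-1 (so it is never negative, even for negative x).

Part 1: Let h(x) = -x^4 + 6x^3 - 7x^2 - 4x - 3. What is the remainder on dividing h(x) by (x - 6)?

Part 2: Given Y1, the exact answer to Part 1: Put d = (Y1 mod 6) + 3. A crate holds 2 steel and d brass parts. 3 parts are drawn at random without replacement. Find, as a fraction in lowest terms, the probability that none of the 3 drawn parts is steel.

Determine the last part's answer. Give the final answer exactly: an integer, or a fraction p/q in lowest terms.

5/14

Part 1: remainder = value at the root: -1*(6)^4 + 6*(6)^3 - 7*(6)^2 - 4*(6)^1 - 3 = (-1296) + (1296) + (-252) + (-24) + (-3) = -279; answer -279
Part 2: Y1 = -279; d = 6; total draws C(8,3) = 56; favorable C(6,3) = 20; P = 5/14; answer 5/14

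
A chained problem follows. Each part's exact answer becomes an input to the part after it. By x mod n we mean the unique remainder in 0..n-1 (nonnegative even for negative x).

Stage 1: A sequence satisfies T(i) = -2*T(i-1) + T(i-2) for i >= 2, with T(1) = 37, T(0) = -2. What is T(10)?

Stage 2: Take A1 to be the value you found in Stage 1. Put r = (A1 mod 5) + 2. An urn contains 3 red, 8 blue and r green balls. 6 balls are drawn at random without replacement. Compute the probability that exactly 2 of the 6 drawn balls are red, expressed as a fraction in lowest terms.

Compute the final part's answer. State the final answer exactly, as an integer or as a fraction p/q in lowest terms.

33/136

Stage 1: T(2) = -2*(37) + 1*(-2) = -76; iterating: T(2)=-76, T(3)=189, T(4)=-454, T(5)=1097, T(6)=-2648, T(7)=6393, T(8)=-15434, T(9)=37261, T(10)=-89956; answer -89956
Stage 2: A1 = -89956; r = 6; total draws C(17,6) = 12376; favorable C(3,2)*C(14,4) = 3003; P = 33/136; answer 33/136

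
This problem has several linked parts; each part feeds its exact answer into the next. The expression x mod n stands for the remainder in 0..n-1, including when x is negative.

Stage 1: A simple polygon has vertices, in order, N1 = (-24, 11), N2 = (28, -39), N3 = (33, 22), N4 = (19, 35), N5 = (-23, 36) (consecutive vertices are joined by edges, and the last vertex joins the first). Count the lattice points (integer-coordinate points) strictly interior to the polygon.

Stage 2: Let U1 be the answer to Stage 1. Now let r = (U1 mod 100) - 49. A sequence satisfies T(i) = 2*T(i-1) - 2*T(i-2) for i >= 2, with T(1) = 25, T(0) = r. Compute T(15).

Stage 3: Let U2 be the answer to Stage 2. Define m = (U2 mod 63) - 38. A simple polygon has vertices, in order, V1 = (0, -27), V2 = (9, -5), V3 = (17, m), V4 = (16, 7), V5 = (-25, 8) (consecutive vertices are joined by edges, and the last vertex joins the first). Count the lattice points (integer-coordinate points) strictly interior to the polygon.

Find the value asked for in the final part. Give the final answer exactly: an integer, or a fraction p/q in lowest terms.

Stage 1: cross terms: (-24*-39 - 28*11)=628, (28*22 - 33*-39)=1903, (33*35 - 19*22)=737, (19*36 - -23*35)=1489, (-23*11 - -24*36)=611; twice the area = |5368| = 5368; area = 2684; boundary points = 2 + 1 + 1 + 1 + 1 = 6; strictly interior points = area - boundary/2 + 1 = 2682; answer 2682
Stage 2: U1 = 2682; r = 33; T(2) = 2*(25) - 2*(33) = -16; iterating: T(2)=-16, T(3)=-82, T(4)=-132, T(5)=-100, T(6)=64, T(7)=328, T(8)=528, T(9)=400, T(10)=-256, T(11)=-1312, T(12)=-2112, T(13)=-1600, T(14)=1024, T(15)=5248; answer 5248
Stage 3: U2 = 5248; m = -19; cross terms: (0*-5 - 9*-27)=243, (9*-19 - 17*-5)=-86, (17*7 - 16*-19)=423, (16*8 - -25*7)=303, (-25*-27 - 0*8)=675; twice the area = |1558| = 1558; area = 779; boundary points = 1 + 2 + 1 + 1 + 5 = 10; strictly interior points = area - boundary/2 + 1 = 775; answer 775

775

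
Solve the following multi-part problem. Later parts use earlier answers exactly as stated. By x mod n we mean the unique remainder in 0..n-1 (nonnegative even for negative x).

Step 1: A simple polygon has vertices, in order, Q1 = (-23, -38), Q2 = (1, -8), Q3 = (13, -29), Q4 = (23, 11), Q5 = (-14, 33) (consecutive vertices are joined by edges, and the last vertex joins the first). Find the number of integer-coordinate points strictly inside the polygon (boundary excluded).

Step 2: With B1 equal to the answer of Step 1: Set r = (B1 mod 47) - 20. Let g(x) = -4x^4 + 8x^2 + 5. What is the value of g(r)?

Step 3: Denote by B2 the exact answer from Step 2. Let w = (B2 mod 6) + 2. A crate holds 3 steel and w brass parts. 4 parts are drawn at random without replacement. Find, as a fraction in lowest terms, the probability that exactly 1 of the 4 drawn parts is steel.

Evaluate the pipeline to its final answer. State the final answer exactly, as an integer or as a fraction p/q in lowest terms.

Step 1: cross terms: (-23*-8 - 1*-38)=222, (1*-29 - 13*-8)=75, (13*11 - 23*-29)=810, (23*33 - -14*11)=913, (-14*-38 - -23*33)=1291; twice the area = |3311| = 3311; area = 3311/2; boundary points = 6 + 3 + 10 + 1 + 1 = 21; strictly interior points = area - boundary/2 + 1 = 1646; answer 1646
Step 2: B1 = 1646; r = -19; -4*(-19)^4 + 8*(-19)^2 + 5 = (-521284) + (2888) + (5) = -518391; answer -518391
Step 3: B2 = -518391; w = 5; total draws C(8,4) = 70; favorable C(3,1)*C(5,3) = 30; P = 3/7; answer 3/7

3/7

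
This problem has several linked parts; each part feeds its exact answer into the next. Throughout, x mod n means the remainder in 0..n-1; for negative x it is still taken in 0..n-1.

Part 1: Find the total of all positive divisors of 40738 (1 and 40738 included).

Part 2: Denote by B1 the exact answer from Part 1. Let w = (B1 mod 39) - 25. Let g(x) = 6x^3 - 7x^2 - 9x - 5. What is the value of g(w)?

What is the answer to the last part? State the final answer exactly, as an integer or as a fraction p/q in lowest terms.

Part 1: 40738 = 2 * 20369; sigma = (1 + 2) * (1 + 20369) = 3 * 20370 = 61110; answer 61110
Part 2: B1 = 61110; w = 11; 6*(11)^3 - 7*(11)^2 - 9*(11)^1 - 5 = (7986) + (-847) + (-99) + (-5) = 7035; answer 7035

7035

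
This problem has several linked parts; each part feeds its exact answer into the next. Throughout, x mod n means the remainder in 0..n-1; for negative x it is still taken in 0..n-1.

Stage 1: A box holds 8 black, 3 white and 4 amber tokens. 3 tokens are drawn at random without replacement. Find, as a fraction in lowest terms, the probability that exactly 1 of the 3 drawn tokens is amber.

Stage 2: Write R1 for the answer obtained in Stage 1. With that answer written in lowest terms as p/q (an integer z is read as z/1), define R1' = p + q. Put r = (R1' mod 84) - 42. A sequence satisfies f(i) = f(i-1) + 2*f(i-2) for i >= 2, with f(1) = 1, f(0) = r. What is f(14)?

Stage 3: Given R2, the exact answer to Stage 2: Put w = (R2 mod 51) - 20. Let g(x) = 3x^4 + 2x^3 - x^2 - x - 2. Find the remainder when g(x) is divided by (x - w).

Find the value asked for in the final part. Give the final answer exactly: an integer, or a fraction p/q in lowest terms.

2169749

Stage 1: total draws C(15,3) = 455; favorable C(4,1)*C(11,2) = 220; P = 44/91; answer 44/91
Stage 2: R1 = 44/91; threaded value p + q = 135; r = 9; f(2) = 1*(1) + 2*(9) = 19; iterating: f(2)=19, f(3)=21, f(4)=59, f(5)=101, f(6)=219, f(7)=421, f(8)=859, f(9)=1701, f(10)=3419, f(11)=6821, f(12)=13659, f(13)=27301, f(14)=54619; answer 54619
Stage 3: R2 = 54619; w = 29; remainder = value at the root: 3*(29)^4 + 2*(29)^3 - 1*(29)^2 - 1*(29)^1 - 2 = (2121843) + (48778) + (-841) + (-29) + (-2) = 2169749; answer 2169749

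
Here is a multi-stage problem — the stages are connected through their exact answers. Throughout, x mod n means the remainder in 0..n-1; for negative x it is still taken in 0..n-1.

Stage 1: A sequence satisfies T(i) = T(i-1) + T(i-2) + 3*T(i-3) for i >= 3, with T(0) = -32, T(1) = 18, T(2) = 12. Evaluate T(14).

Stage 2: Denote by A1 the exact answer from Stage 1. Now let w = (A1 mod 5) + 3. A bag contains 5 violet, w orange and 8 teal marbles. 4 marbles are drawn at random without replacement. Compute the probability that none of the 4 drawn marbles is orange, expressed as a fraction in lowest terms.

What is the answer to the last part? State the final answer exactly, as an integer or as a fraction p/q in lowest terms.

715/3876

Stage 1: T(3) = 1*(12) + 1*(18) + 3*(-32) = -66; iterating: T(3)=-66, T(4)=0, T(5)=-30, T(6)=-228, T(7)=-258, T(8)=-576, T(9)=-1518, T(10)=-2868, T(11)=-6114, T(12)=-13536, T(13)=-28254, T(14)=-60132; answer -60132
Stage 2: A1 = -60132; w = 6; total draws C(19,4) = 3876; favorable C(13,4) = 715; P = 715/3876; answer 715/3876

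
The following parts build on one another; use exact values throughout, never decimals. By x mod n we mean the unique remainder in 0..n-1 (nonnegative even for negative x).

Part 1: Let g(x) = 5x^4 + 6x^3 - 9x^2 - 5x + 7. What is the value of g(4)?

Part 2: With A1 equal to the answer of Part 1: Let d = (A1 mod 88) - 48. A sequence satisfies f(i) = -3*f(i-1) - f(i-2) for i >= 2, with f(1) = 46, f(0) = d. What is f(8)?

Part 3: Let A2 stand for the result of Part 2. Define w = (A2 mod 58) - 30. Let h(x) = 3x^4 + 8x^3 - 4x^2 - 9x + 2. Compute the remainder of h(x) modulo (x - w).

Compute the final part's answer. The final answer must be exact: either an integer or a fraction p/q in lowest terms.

53990

Part 1: 5*(4)^4 + 6*(4)^3 - 9*(4)^2 - 5*(4)^1 + 7 = (1280) + (384) + (-144) + (-20) + (7) = 1507; answer 1507
Part 2: A1 = 1507; d = -37; f(2) = -3*(46) - 1*(-37) = -101; iterating: f(2)=-101, f(3)=257, f(4)=-670, f(5)=1753, f(6)=-4589, f(7)=12014, f(8)=-31453; answer -31453
Part 3: A2 = -31453; w = 11; remainder = value at the root: 3*(11)^4 + 8*(11)^3 - 4*(11)^2 - 9*(11)^1 + 2 = (43923) + (10648) + (-484) + (-99) + (2) = 53990; answer 53990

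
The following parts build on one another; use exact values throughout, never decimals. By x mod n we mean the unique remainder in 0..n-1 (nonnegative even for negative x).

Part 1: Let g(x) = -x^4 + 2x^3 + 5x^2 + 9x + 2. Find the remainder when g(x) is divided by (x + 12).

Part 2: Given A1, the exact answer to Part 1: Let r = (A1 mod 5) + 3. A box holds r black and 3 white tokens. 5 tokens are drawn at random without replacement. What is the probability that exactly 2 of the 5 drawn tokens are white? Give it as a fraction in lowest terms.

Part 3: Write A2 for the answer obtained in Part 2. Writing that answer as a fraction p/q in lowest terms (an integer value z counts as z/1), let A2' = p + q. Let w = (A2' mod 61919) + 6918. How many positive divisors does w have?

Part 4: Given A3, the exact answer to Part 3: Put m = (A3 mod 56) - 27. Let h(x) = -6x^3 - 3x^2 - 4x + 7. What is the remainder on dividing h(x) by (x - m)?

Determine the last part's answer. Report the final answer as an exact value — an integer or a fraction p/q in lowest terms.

Part 1: remainder = value at the root: -1*(-12)^4 + 2*(-12)^3 + 5*(-12)^2 + 9*(-12)^1 + 2 = (-20736) + (-3456) + (720) + (-108) + (2) = -23578; answer -23578
Part 2: A1 = -23578; r = 5; total draws C(8,5) = 56; favorable C(3,2)*C(5,3) = 30; P = 15/28; answer 15/28
Part 3: A2 = 15/28; threaded value p + q = 43; w = 6961; 6961 is prime, so its only divisors are 1 and 6961; count = 2; answer 2
Part 4: A3 = 2; m = -25; remainder = value at the root: -6*(-25)^3 - 3*(-25)^2 - 4*(-25)^1 + 7 = (93750) + (-1875) + (100) + (7) = 91982; answer 91982

91982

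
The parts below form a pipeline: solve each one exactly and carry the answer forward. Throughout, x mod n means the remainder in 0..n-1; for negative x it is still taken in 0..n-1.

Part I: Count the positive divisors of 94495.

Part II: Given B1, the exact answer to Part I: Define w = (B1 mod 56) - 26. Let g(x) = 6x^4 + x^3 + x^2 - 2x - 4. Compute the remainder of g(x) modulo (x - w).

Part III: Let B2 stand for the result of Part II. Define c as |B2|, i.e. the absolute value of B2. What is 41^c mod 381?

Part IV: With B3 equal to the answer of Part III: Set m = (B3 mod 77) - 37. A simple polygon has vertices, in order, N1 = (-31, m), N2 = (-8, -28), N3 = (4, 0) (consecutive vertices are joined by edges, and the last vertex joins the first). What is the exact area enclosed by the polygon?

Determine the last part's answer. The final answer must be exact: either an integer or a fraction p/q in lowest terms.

Part I: 94495 = 5 * 18899; number of divisors = (1+1) * (1+1) = 4; answer 4
Part II: B1 = 4; w = -22; remainder = value at the root: 6*(-22)^4 + 1*(-22)^3 + 1*(-22)^2 - 2*(-22)^1 - 4 = (1405536) + (-10648) + (484) + (44) + (-4) = 1395412; answer 1395412
Part III: B2 = 1395412; c = 1395412; squarings mod 381: 41^1=41, 41^2=157, 41^4=265, 41^8=121, 41^16=163, 41^32=280, 41^64=295, 41^128=157, 41^256=265, 41^512=121, 41^1024=163, 41^2048=280, 41^4096=295, 41^8192=157, 41^16384=265, 41^32768=121, 41^65536=163, 41^131072=280, 41^262144=295, 41^524288=157, 41^1048576=265; 41^1395412 = 41^4 * 41^16 * 41^64 * 41^128 * 41^512 * 41^2048 * 41^16384 * 41^65536 * 41^262144 * 41^1048576 = 34 (mod 381); answer 34
Part IV: B3 = 34; m = -3; cross terms: (-31*-28 - -8*-3)=844, (-8*0 - 4*-28)=112, (4*-3 - -31*0)=-12; twice the area = |944| = 944; area = 472; answer 472

472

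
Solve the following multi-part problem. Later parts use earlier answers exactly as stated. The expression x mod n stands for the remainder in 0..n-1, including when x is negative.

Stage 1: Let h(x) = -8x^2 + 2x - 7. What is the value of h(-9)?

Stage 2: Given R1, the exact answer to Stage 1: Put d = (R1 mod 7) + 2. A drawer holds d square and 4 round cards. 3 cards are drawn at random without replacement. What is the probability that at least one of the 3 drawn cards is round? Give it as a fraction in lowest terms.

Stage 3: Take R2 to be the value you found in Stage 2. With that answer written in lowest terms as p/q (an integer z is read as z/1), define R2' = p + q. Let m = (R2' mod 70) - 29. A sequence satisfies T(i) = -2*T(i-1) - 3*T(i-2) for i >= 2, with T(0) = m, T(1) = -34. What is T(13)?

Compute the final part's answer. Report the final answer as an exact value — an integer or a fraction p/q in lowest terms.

Stage 1: -8*(-9)^2 + 2*(-9)^1 - 7 = (-648) + (-18) + (-7) = -673; answer -673
Stage 2: R1 = -673; d = 8; total draws C(12,3) = 220; complement C(8,3) = 56; favorable 220 - 56 = 164; P = 41/55; answer 41/55
Stage 3: R2 = 41/55; threaded value p + q = 96; m = -3; T(2) = -2*(-34) - 3*(-3) = 77; iterating: T(2)=77, T(3)=-52, T(4)=-127, T(5)=410, T(6)=-439, T(7)=-352, T(8)=2021, T(9)=-2986, T(10)=-91, T(11)=9140, T(12)=-18007, T(13)=8594; answer 8594

8594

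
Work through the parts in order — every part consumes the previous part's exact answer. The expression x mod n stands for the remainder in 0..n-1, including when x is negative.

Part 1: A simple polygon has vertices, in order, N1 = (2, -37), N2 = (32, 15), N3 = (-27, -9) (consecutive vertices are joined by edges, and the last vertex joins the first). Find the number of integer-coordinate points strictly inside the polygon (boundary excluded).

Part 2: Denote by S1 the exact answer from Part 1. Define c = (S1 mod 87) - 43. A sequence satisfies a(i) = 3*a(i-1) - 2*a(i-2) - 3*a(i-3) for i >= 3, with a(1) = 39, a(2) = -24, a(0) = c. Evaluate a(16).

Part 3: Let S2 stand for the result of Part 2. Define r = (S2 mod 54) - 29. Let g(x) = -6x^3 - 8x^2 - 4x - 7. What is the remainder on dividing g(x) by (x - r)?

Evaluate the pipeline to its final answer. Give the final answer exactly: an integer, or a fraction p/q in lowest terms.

Part 1: cross terms: (2*15 - 32*-37)=1214, (32*-9 - -27*15)=117, (-27*-37 - 2*-9)=1017; twice the area = |2348| = 2348; area = 1174; boundary points = 2 + 1 + 1 = 4; strictly interior points = area - boundary/2 + 1 = 1173; answer 1173
Part 2: S1 = 1173; c = -1; a(3) = 3*(-24) - 2*(39) - 3*(-1) = -147; iterating: a(3)=-147, a(4)=-510, a(5)=-1164, a(6)=-2031, a(7)=-2235, a(8)=849, a(9)=13110, a(10)=44337, a(11)=104244, a(12)=184728, a(13)=212685, a(14)=-44133, a(15)=-1111953, a(16)=-3885648; answer -3885648
Part 3: S2 = -3885648; r = 1; remainder = value at the root: -6*(1)^3 - 8*(1)^2 - 4*(1)^1 - 7 = (-6) + (-8) + (-4) + (-7) = -25; answer -25

-25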